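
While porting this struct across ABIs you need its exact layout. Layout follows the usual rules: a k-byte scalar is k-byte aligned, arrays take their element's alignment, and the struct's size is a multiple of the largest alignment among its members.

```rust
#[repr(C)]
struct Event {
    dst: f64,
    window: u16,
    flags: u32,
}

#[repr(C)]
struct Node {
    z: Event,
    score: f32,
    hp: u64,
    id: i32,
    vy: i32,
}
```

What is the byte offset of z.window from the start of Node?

Event: dst at 0 (size 8, align 8) → ends 8; window at 8 (size 2, align 2) → ends 10; pad 2 to align 4 for flags; flags at 12 (size 4, align 4) → ends 16; total 16 bytes, alignment 8
z at 0 (size 16, align 8) → ends 16
within Event: window at 8
0 + 8 = 8

8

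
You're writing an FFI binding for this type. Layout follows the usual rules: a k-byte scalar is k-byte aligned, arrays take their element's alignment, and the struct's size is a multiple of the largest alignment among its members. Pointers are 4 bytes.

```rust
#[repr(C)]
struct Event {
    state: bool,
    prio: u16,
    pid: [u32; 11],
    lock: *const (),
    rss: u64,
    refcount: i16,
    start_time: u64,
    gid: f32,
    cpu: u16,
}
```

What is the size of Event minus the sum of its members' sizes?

13

state at 0 (size 1, align 1) → ends 1
pad 1 to align 2 for prio
prio at 2 (size 2, align 2) → ends 4
pid at 4 (size 44, align 4) → ends 48
lock at 48 (size 4, align 4) → ends 52
pad 4 to align 8 for rss
rss at 56 (size 8, align 8) → ends 64
refcount at 64 (size 2, align 2) → ends 66
pad 6 to align 8 for start_time
start_time at 72 (size 8, align 8) → ends 80
gid at 80 (size 4, align 4) → ends 84
cpu at 84 (size 2, align 2) → ends 86
tail pad 2 to reach multiple of 8
total 88 bytes, alignment 8
data bytes 75, size 88 → padding 13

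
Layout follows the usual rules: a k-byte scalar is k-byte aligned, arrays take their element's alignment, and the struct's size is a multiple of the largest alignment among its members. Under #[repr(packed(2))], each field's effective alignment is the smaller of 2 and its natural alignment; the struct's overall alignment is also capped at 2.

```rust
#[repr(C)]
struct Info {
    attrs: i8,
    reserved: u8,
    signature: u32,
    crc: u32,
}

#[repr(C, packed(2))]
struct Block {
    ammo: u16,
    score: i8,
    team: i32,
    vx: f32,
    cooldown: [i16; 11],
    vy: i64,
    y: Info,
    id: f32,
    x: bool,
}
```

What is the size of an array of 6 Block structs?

Info: attrs at 0 (size 1, align 1) → ends 1; reserved at 1 (size 1, align 1) → ends 2; pad 2 to align 4 for signature; signature at 4 (size 4, align 4) → ends 8; crc at 8 (size 4, align 4) → ends 12; total 12 bytes, alignment 4
ammo at 0 (size 2, align 2) → ends 2
score at 2 (size 1, align 1) → ends 3
pad 1 to align 2 for team
team at 4 (size 4, align 2) → ends 8
vx at 8 (size 4, align 2) → ends 12
cooldown at 12 (size 22, align 2) → ends 34
vy at 34 (size 8, align 2) → ends 42
y at 42 (size 12, align 2) → ends 54
id at 54 (size 4, align 2) → ends 58
x at 58 (size 1, align 1) → ends 59
tail pad 1 to reach multiple of 2
total 60 bytes, alignment 2
array of 6: 6 × 60 = 360

360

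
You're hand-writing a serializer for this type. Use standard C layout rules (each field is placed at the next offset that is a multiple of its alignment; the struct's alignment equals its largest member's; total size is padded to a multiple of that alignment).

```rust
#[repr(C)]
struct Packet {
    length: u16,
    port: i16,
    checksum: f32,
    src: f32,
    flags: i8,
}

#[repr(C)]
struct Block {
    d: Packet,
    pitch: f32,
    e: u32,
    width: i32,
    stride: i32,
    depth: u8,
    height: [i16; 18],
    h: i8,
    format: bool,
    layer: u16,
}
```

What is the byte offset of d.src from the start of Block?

8

Packet: @0: length [2B, align 2] → 2; @2: port [2B, align 2] → 4; @4: checksum [4B, align 4] → 8; @8: src [4B, align 4] → 12; @12: flags [1B, align 1] → 13; +3 tail pad (align 4); size 16, align 4
@0: d [16B, align 4] → 16
within Packet: src at 8
0 + 8 = 8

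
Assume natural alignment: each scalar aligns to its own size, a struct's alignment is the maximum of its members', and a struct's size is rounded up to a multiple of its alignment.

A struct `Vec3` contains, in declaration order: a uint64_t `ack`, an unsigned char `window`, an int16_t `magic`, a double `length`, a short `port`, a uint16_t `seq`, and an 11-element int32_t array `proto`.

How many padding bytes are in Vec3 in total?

5

0..8  ack  (8B, 8-aligned)
8..9  window  (1B, 1-aligned)
9..10  -- padding (1B)
10..12  magic  (2B, 2-aligned)
12..16  -- padding (4B)
16..24  length  (8B, 8-aligned)
24..26  port  (2B, 2-aligned)
26..28  seq  (2B, 2-aligned)
28..72  proto  (44B, 4-aligned)
sizeof = 72, alignof = 8
data bytes 67, size 72 → padding 5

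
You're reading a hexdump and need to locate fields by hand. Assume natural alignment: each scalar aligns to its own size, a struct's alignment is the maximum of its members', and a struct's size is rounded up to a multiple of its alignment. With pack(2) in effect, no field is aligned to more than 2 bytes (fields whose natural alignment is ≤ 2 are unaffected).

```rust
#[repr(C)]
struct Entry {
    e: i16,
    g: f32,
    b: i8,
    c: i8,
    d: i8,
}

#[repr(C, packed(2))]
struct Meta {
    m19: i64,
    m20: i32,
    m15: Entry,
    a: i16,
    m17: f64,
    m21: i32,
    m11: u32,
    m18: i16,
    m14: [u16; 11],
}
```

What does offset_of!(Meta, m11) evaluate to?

Entry: e at 0 (size 2, align 2) → ends 2; pad 2 to align 4 for g; g at 4 (size 4, align 4) → ends 8; b at 8 (size 1, align 1) → ends 9; c at 9 (size 1, align 1) → ends 10; d at 10 (size 1, align 1) → ends 11; tail pad 1 to reach multiple of 4; total 12 bytes, alignment 4
m19 at 0 (size 8, align 2) → ends 8
m20 at 8 (size 4, align 2) → ends 12
m15 at 12 (size 12, align 2) → ends 24
a at 24 (size 2, align 2) → ends 26
m17 at 26 (size 8, align 2) → ends 34
m21 at 34 (size 4, align 2) → ends 38
m11 at 38 (size 4, align 2) → ends 42

38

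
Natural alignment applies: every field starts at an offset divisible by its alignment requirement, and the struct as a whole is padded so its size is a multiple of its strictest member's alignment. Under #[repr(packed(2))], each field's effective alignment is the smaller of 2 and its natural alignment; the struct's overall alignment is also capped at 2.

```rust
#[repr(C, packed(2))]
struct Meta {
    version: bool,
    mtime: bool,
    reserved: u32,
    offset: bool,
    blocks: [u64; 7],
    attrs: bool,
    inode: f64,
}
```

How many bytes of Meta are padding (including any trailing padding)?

2

version at 0 (size 1, align 1) → ends 1
mtime at 1 (size 1, align 1) → ends 2
reserved at 2 (size 4, align 2) → ends 6
offset at 6 (size 1, align 1) → ends 7
pad 1 to align 2 for blocks
blocks at 8 (size 56, align 2) → ends 64
attrs at 64 (size 1, align 1) → ends 65
pad 1 to align 2 for inode
inode at 66 (size 8, align 2) → ends 74
total 74 bytes, alignment 2
data bytes 72, size 74 → padding 2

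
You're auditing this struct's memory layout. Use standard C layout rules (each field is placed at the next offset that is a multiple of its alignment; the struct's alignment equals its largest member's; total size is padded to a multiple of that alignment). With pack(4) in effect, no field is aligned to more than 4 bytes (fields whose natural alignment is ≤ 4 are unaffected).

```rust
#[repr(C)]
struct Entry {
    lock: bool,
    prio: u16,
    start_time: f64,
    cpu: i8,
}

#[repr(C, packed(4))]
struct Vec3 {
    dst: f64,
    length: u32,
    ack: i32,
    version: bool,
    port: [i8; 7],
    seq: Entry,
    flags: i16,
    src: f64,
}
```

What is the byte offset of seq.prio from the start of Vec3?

Entry: @0: lock [1B, align 1] → 1; +1 pad (align 2); @2: prio [2B, align 2] → 4; +4 pad (align 8); @8: start_time [8B, align 8] → 16; @16: cpu [1B, align 1] → 17; +7 tail pad (align 8); size 24, align 8
@0: dst [8B, align 4] → 8
@8: length [4B, align 4] → 12
@12: ack [4B, align 4] → 16
@16: version [1B, align 1] → 17
@17: port [7B, align 1] → 24
@24: seq [24B, align 4] → 48
within Entry: prio at 2
24 + 2 = 26

26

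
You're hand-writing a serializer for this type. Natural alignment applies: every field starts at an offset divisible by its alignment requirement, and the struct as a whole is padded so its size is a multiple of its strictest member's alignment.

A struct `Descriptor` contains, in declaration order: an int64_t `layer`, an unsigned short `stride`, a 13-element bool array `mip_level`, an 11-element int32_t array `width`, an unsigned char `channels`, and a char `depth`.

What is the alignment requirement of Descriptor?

member alignments: layer=8, stride=2, mip_level=1, width=4, channels=1, depth=1
max = 8

8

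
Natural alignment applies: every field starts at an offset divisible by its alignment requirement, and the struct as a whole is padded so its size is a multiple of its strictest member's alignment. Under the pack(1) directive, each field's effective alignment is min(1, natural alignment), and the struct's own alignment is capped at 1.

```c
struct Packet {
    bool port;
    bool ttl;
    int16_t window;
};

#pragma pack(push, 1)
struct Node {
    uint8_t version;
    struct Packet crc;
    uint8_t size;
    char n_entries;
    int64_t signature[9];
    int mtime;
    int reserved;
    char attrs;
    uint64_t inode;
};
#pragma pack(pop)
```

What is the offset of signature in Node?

7

Packet: port at 0 (size 1, align 1) → ends 1; ttl at 1 (size 1, align 1) → ends 2; window at 2 (size 2, align 2) → ends 4; total 4 bytes, alignment 2
version at 0 (size 1, align 1) → ends 1
crc at 1 (size 4, align 1) → ends 5
size at 5 (size 1, align 1) → ends 6
n_entries at 6 (size 1, align 1) → ends 7
signature at 7 (size 72, align 1) → ends 79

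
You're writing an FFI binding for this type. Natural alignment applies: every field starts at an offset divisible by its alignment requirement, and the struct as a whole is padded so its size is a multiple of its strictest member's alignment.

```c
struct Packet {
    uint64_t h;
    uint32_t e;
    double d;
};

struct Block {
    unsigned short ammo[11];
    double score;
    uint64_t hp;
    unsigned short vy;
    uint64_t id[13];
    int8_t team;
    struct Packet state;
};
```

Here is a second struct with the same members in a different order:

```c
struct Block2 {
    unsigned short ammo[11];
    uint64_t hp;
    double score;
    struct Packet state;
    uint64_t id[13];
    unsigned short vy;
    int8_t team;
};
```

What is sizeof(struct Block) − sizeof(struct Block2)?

8

Packet: @0: h [8B, align 8] → 8; @8: e [4B, align 4] → 12; +4 pad (align 8); @16: d [8B, align 8] → 24; size 24, align 8
@0: ammo [22B, align 2] → 22
+2 pad (align 8)
@24: score [8B, align 8] → 32
@32: hp [8B, align 8] → 40
@40: vy [2B, align 2] → 42
+6 pad (align 8)
@48: id [104B, align 8] → 152
@152: team [1B, align 1] → 153
+7 pad (align 8)
@160: state [24B, align 8] → 184
size 184, align 8
— Block2 —
@0: ammo [22B, align 2] → 22
+2 pad (align 8)
@24: hp [8B, align 8] → 32
@32: score [8B, align 8] → 40
@40: state [24B, align 8] → 64
@64: id [104B, align 8] → 168
@168: vy [2B, align 2] → 170
@170: team [1B, align 1] → 171
+5 tail pad (align 8)
size 176, align 8
184 − 176 = 8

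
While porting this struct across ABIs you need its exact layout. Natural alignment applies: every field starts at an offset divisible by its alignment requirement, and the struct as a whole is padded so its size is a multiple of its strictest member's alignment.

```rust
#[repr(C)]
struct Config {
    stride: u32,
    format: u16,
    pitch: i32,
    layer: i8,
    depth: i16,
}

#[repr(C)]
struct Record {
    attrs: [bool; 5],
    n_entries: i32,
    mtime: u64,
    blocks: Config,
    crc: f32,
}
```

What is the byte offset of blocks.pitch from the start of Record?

Config: 0..4  stride  (4B, 4-aligned); 4..6  format  (2B, 2-aligned); 6..8  -- padding (2B); 8..12  pitch  (4B, 4-aligned); 12..13  layer  (1B, 1-aligned); 13..14  -- padding (1B); 14..16  depth  (2B, 2-aligned); sizeof = 16, alignof = 4
0..5  attrs  (5B, 1-aligned)
5..8  -- padding (3B)
8..12  n_entries  (4B, 4-aligned)
12..16  -- padding (4B)
16..24  mtime  (8B, 8-aligned)
24..40  blocks  (16B, 4-aligned)
within Config: pitch at 8
24 + 8 = 32

32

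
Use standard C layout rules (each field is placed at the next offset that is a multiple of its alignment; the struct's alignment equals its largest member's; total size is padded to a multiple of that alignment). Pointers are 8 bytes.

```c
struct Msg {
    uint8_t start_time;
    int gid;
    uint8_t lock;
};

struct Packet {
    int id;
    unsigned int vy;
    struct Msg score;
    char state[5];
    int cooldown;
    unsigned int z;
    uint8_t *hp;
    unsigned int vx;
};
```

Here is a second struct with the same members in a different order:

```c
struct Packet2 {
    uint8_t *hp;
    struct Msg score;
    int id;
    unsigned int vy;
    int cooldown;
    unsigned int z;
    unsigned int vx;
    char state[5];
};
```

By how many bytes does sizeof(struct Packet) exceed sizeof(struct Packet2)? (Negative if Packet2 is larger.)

Msg: 0..1  start_time  (1B, 1-aligned); 1..4  -- padding (3B); 4..8  gid  (4B, 4-aligned); 8..9  lock  (1B, 1-aligned); 9..12  -- tail padding (3B); sizeof = 12, alignof = 4
0..4  id  (4B, 4-aligned)
4..8  vy  (4B, 4-aligned)
8..20  score  (12B, 4-aligned)
20..25  state  (5B, 1-aligned)
25..28  -- padding (3B)
28..32  cooldown  (4B, 4-aligned)
32..36  z  (4B, 4-aligned)
36..40  -- padding (4B)
40..48  hp  (8B, 8-aligned)
48..52  vx  (4B, 4-aligned)
52..56  -- tail padding (4B)
sizeof = 56, alignof = 8
— Packet2 —
0..8  hp  (8B, 8-aligned)
8..20  score  (12B, 4-aligned)
20..24  id  (4B, 4-aligned)
24..28  vy  (4B, 4-aligned)
28..32  cooldown  (4B, 4-aligned)
32..36  z  (4B, 4-aligned)
36..40  vx  (4B, 4-aligned)
40..45  state  (5B, 1-aligned)
45..48  -- tail padding (3B)
sizeof = 48, alignof = 8
56 − 48 = 8

8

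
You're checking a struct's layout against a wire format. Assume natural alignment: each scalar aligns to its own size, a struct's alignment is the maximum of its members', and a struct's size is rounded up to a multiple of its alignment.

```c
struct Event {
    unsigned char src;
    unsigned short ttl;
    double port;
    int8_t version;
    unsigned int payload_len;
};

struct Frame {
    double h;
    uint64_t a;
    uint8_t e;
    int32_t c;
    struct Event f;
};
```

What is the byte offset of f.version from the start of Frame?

40

Event: src at 0 (size 1, align 1) → ends 1; pad 1 to align 2 for ttl; ttl at 2 (size 2, align 2) → ends 4; pad 4 to align 8 for port; port at 8 (size 8, align 8) → ends 16; version at 16 (size 1, align 1) → ends 17; pad 3 to align 4 for payload_len; payload_len at 20 (size 4, align 4) → ends 24; total 24 bytes, alignment 8
h at 0 (size 8, align 8) → ends 8
a at 8 (size 8, align 8) → ends 16
e at 16 (size 1, align 1) → ends 17
pad 3 to align 4 for c
c at 20 (size 4, align 4) → ends 24
f at 24 (size 24, align 8) → ends 48
within Event: version at 16
24 + 16 = 40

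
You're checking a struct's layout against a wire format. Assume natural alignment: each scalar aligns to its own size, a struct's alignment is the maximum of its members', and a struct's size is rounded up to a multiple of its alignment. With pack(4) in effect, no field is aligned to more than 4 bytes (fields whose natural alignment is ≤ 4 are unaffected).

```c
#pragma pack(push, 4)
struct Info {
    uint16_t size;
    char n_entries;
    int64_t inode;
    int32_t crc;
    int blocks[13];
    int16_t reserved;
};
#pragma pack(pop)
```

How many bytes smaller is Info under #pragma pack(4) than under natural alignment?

8

natural layout:
  size at 0 (size 2, align 2) → ends 2
  n_entries at 2 (size 1, align 1) → ends 3
  pad 5 to align 8 for inode
  inode at 8 (size 8, align 8) → ends 16
  crc at 16 (size 4, align 4) → ends 20
  blocks at 20 (size 52, align 4) → ends 72
  reserved at 72 (size 2, align 2) → ends 74
  tail pad 6 to reach multiple of 8
  total 80 bytes, alignment 8
packed(4) layout:
  size at 0 (size 2, align 2) → ends 2
  n_entries at 2 (size 1, align 1) → ends 3
  pad 1 to align 4 for inode
  inode at 4 (size 8, align 4) → ends 12
  crc at 12 (size 4, align 4) → ends 16
  blocks at 16 (size 52, align 4) → ends 68
  reserved at 68 (size 2, align 2) → ends 70
  tail pad 2 to reach multiple of 4
  total 72 bytes, alignment 4
80 − 72 = 8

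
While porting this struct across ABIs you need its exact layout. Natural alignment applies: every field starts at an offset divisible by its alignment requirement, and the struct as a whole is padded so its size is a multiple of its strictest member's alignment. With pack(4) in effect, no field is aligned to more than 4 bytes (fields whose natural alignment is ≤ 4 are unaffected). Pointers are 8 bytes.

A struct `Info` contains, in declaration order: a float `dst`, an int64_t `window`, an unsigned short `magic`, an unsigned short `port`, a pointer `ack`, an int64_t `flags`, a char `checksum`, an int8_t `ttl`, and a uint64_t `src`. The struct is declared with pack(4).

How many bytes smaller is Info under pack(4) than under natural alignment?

12

natural layout:
  @0: dst [4B, align 4] → 4
  +4 pad (align 8)
  @8: window [8B, align 8] → 16
  @16: magic [2B, align 2] → 18
  @18: port [2B, align 2] → 20
  +4 pad (align 8)
  @24: ack [8B, align 8] → 32
  @32: flags [8B, align 8] → 40
  @40: checksum [1B, align 1] → 41
  @41: ttl [1B, align 1] → 42
  +6 pad (align 8)
  @48: src [8B, align 8] → 56
  size 56, align 8
packed(4) layout:
  @0: dst [4B, align 4] → 4
  @4: window [8B, align 4] → 12
  @12: magic [2B, align 2] → 14
  @14: port [2B, align 2] → 16
  @16: ack [8B, align 4] → 24
  @24: flags [8B, align 4] → 32
  @32: checksum [1B, align 1] → 33
  @33: ttl [1B, align 1] → 34
  +2 pad (align 4)
  @36: src [8B, align 4] → 44
  size 44, align 4
56 − 44 = 12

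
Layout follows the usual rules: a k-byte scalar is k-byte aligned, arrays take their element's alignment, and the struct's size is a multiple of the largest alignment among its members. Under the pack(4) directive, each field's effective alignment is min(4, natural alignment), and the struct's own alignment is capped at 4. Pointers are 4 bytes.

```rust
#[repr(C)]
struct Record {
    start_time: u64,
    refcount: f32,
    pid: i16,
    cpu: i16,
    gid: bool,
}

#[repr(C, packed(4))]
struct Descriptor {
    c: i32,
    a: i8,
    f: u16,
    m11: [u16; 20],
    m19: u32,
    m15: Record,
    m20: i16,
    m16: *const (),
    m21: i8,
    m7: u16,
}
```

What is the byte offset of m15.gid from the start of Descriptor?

Record: @0: start_time [8B, align 8] → 8; @8: refcount [4B, align 4] → 12; @12: pid [2B, align 2] → 14; @14: cpu [2B, align 2] → 16; @16: gid [1B, align 1] → 17; +7 tail pad (align 8); size 24, align 8
@0: c [4B, align 4] → 4
@4: a [1B, align 1] → 5
+1 pad (align 2)
@6: f [2B, align 2] → 8
@8: m11 [40B, align 2] → 48
@48: m19 [4B, align 4] → 52
@52: m15 [24B, align 4] → 76
within Record: gid at 16
52 + 16 = 68

68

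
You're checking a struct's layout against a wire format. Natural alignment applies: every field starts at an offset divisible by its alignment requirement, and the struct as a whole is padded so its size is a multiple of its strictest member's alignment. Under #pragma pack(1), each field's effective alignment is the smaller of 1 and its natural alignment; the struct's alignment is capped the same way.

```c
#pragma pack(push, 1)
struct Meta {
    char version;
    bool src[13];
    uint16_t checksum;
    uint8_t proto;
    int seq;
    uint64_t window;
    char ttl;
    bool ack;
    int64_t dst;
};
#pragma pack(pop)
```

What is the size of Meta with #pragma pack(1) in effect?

@0: version [1B, align 1] → 1
@1: src [13B, align 1] → 14
@14: checksum [2B, align 1] → 16
@16: proto [1B, align 1] → 17
@17: seq [4B, align 1] → 21
@21: window [8B, align 1] → 29
@29: ttl [1B, align 1] → 30
@30: ack [1B, align 1] → 31
@31: dst [8B, align 1] → 39
size 39, align 1

39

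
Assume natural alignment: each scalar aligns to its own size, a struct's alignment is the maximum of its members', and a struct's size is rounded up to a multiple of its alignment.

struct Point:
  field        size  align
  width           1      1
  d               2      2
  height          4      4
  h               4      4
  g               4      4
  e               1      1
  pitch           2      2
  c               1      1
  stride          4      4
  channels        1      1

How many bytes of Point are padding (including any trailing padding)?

8

0..1  width  (1B, 1-aligned)
1..2  -- padding (1B)
2..4  d  (2B, 2-aligned)
4..8  height  (4B, 4-aligned)
8..12  h  (4B, 4-aligned)
12..16  g  (4B, 4-aligned)
16..17  e  (1B, 1-aligned)
17..18  -- padding (1B)
18..20  pitch  (2B, 2-aligned)
20..21  c  (1B, 1-aligned)
21..24  -- padding (3B)
24..28  stride  (4B, 4-aligned)
28..29  channels  (1B, 1-aligned)
29..32  -- tail padding (3B)
sizeof = 32, alignof = 4
data bytes 24, size 32 → padding 8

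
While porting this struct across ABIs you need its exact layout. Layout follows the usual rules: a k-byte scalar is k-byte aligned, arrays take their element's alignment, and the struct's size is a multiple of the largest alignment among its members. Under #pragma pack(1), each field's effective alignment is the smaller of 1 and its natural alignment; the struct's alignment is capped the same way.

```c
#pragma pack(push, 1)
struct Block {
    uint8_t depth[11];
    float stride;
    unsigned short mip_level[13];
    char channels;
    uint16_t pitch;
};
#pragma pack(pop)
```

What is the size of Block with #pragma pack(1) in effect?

0..11  depth  (11B, 1-aligned)
11..15  stride  (4B, 1-aligned)
15..41  mip_level  (26B, 1-aligned)
41..42  channels  (1B, 1-aligned)
42..44  pitch  (2B, 1-aligned)
sizeof = 44, alignof = 1

44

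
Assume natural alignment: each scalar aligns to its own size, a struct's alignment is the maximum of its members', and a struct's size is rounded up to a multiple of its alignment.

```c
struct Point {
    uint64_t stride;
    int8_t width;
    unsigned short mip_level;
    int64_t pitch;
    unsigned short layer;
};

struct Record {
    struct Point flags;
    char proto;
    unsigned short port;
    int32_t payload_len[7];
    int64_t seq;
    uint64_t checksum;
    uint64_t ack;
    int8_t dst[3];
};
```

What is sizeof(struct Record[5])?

480

Point: 0..8  stride  (8B, 8-aligned); 8..9  width  (1B, 1-aligned); 9..10  -- padding (1B); 10..12  mip_level  (2B, 2-aligned); 12..16  -- padding (4B); 16..24  pitch  (8B, 8-aligned); 24..26  layer  (2B, 2-aligned); 26..32  -- tail padding (6B); sizeof = 32, alignof = 8
0..32  flags  (32B, 8-aligned)
32..33  proto  (1B, 1-aligned)
33..34  -- padding (1B)
34..36  port  (2B, 2-aligned)
36..64  payload_len  (28B, 4-aligned)
64..72  seq  (8B, 8-aligned)
72..80  checksum  (8B, 8-aligned)
80..88  ack  (8B, 8-aligned)
88..91  dst  (3B, 1-aligned)
91..96  -- tail padding (5B)
sizeof = 96, alignof = 8
array of 5: 5 × 96 = 480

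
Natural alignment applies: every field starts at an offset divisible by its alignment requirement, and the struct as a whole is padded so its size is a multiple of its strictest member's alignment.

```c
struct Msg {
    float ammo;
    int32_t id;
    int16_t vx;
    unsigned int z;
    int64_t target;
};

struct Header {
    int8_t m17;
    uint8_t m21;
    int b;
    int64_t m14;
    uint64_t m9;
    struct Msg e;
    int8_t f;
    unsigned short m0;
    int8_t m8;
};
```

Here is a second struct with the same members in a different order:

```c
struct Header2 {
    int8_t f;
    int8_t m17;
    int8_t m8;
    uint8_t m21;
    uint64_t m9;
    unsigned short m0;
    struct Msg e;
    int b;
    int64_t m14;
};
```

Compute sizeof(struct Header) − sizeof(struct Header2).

Msg: @0: ammo [4B, align 4] → 4; @4: id [4B, align 4] → 8; @8: vx [2B, align 2] → 10; +2 pad (align 4); @12: z [4B, align 4] → 16; @16: target [8B, align 8] → 24; size 24, align 8
@0: m17 [1B, align 1] → 1
@1: m21 [1B, align 1] → 2
+2 pad (align 4)
@4: b [4B, align 4] → 8
@8: m14 [8B, align 8] → 16
@16: m9 [8B, align 8] → 24
@24: e [24B, align 8] → 48
@48: f [1B, align 1] → 49
+1 pad (align 2)
@50: m0 [2B, align 2] → 52
@52: m8 [1B, align 1] → 53
+3 tail pad (align 8)
size 56, align 8
— Header2 —
@0: f [1B, align 1] → 1
@1: m17 [1B, align 1] → 2
@2: m8 [1B, align 1] → 3
@3: m21 [1B, align 1] → 4
+4 pad (align 8)
@8: m9 [8B, align 8] → 16
@16: m0 [2B, align 2] → 18
+6 pad (align 8)
@24: e [24B, align 8] → 48
@48: b [4B, align 4] → 52
+4 pad (align 8)
@56: m14 [8B, align 8] → 64
size 64, align 8
56 − 64 = -8

-8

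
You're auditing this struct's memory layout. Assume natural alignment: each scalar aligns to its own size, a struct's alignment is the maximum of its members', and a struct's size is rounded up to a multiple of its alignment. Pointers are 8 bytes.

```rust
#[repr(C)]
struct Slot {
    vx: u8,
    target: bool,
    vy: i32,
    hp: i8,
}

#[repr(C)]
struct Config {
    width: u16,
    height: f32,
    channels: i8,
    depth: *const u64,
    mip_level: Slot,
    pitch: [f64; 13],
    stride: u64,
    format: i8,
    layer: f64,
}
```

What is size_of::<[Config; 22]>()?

Slot: vx at 0 (size 1, align 1) → ends 1; target at 1 (size 1, align 1) → ends 2; pad 2 to align 4 for vy; vy at 4 (size 4, align 4) → ends 8; hp at 8 (size 1, align 1) → ends 9; tail pad 3 to reach multiple of 4; total 12 bytes, alignment 4
width at 0 (size 2, align 2) → ends 2
pad 2 to align 4 for height
height at 4 (size 4, align 4) → ends 8
channels at 8 (size 1, align 1) → ends 9
pad 7 to align 8 for depth
depth at 16 (size 8, align 8) → ends 24
mip_level at 24 (size 12, align 4) → ends 36
pad 4 to align 8 for pitch
pitch at 40 (size 104, align 8) → ends 144
stride at 144 (size 8, align 8) → ends 152
format at 152 (size 1, align 1) → ends 153
pad 7 to align 8 for layer
layer at 160 (size 8, align 8) → ends 168
total 168 bytes, alignment 8
array of 22: 22 × 168 = 3696

3696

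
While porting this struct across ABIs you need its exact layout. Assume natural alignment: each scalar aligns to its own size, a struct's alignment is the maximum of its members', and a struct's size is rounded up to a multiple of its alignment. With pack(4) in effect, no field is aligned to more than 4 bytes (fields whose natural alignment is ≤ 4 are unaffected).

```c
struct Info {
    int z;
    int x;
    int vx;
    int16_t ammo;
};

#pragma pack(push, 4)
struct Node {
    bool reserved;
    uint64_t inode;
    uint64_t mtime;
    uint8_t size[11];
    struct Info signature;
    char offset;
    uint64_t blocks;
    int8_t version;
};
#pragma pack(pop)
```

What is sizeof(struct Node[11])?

Info: @0: z [4B, align 4] → 4; @4: x [4B, align 4] → 8; @8: vx [4B, align 4] → 12; @12: ammo [2B, align 2] → 14; +2 tail pad (align 4); size 16, align 4
@0: reserved [1B, align 1] → 1
+3 pad (align 4)
@4: inode [8B, align 4] → 12
@12: mtime [8B, align 4] → 20
@20: size [11B, align 1] → 31
+1 pad (align 4)
@32: signature [16B, align 4] → 48
@48: offset [1B, align 1] → 49
+3 pad (align 4)
@52: blocks [8B, align 4] → 60
@60: version [1B, align 1] → 61
+3 tail pad (align 4)
size 64, align 4
array of 11: 11 × 64 = 704

704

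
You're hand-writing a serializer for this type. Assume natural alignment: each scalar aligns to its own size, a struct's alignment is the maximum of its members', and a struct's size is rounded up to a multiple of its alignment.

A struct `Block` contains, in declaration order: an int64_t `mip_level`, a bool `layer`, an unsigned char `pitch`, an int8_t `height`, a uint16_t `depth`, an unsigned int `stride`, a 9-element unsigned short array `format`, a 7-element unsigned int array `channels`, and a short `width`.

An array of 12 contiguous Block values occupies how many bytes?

864

mip_level at 0 (size 8, align 8) → ends 8
layer at 8 (size 1, align 1) → ends 9
pitch at 9 (size 1, align 1) → ends 10
height at 10 (size 1, align 1) → ends 11
pad 1 to align 2 for depth
depth at 12 (size 2, align 2) → ends 14
pad 2 to align 4 for stride
stride at 16 (size 4, align 4) → ends 20
format at 20 (size 18, align 2) → ends 38
pad 2 to align 4 for channels
channels at 40 (size 28, align 4) → ends 68
width at 68 (size 2, align 2) → ends 70
tail pad 2 to reach multiple of 8
total 72 bytes, alignment 8
array of 12: 12 × 72 = 864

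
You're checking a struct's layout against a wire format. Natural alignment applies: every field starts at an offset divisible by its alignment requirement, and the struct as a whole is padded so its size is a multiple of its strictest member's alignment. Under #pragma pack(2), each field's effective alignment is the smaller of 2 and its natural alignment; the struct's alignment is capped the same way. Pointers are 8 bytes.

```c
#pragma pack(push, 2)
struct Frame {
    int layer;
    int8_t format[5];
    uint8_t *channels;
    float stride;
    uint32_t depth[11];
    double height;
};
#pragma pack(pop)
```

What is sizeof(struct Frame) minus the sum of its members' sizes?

1

layer at 0 (size 4, align 2) → ends 4
format at 4 (size 5, align 1) → ends 9
pad 1 to align 2 for channels
channels at 10 (size 8, align 2) → ends 18
stride at 18 (size 4, align 2) → ends 22
depth at 22 (size 44, align 2) → ends 66
height at 66 (size 8, align 2) → ends 74
total 74 bytes, alignment 2
data bytes 73, size 74 → padding 1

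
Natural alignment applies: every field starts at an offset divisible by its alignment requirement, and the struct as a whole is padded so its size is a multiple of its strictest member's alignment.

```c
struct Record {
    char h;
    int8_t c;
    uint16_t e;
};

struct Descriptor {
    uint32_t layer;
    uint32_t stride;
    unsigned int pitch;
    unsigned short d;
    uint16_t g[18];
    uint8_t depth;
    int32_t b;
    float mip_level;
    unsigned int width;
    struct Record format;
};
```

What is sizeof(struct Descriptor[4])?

Record: @0: h [1B, align 1] → 1; @1: c [1B, align 1] → 2; @2: e [2B, align 2] → 4; size 4, align 2
@0: layer [4B, align 4] → 4
@4: stride [4B, align 4] → 8
@8: pitch [4B, align 4] → 12
@12: d [2B, align 2] → 14
@14: g [36B, align 2] → 50
@50: depth [1B, align 1] → 51
+1 pad (align 4)
@52: b [4B, align 4] → 56
@56: mip_level [4B, align 4] → 60
@60: width [4B, align 4] → 64
@64: format [4B, align 2] → 68
size 68, align 4
array of 4: 4 × 68 = 272

272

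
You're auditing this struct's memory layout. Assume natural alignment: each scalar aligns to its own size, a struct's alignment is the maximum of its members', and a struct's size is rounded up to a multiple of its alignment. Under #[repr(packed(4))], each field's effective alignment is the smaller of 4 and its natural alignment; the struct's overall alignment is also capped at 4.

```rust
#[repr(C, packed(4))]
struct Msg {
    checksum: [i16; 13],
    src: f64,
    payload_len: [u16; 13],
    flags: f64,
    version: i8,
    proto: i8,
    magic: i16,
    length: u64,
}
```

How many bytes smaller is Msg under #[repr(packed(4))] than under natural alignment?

natural layout:
  @0: checksum [26B, align 2] → 26
  +6 pad (align 8)
  @32: src [8B, align 8] → 40
  @40: payload_len [26B, align 2] → 66
  +6 pad (align 8)
  @72: flags [8B, align 8] → 80
  @80: version [1B, align 1] → 81
  @81: proto [1B, align 1] → 82
  @82: magic [2B, align 2] → 84
  +4 pad (align 8)
  @88: length [8B, align 8] → 96
  size 96, align 8
packed(4) layout:
  @0: checksum [26B, align 2] → 26
  +2 pad (align 4)
  @28: src [8B, align 4] → 36
  @36: payload_len [26B, align 2] → 62
  +2 pad (align 4)
  @64: flags [8B, align 4] → 72
  @72: version [1B, align 1] → 73
  @73: proto [1B, align 1] → 74
  @74: magic [2B, align 2] → 76
  @76: length [8B, align 4] → 84
  size 84, align 4
96 − 84 = 12

12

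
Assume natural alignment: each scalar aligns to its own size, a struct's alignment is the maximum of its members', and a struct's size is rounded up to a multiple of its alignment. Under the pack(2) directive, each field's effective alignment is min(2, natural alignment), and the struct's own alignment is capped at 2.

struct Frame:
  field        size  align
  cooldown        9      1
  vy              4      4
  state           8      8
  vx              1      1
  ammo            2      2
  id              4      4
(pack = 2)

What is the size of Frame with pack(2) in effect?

0..9  cooldown  (9B, 1-aligned)
9..10  -- padding (1B)
10..14  vy  (4B, 2-aligned)
14..22  state  (8B, 2-aligned)
22..23  vx  (1B, 1-aligned)
23..24  -- padding (1B)
24..26  ammo  (2B, 2-aligned)
26..30  id  (4B, 2-aligned)
sizeof = 30, alignof = 2

30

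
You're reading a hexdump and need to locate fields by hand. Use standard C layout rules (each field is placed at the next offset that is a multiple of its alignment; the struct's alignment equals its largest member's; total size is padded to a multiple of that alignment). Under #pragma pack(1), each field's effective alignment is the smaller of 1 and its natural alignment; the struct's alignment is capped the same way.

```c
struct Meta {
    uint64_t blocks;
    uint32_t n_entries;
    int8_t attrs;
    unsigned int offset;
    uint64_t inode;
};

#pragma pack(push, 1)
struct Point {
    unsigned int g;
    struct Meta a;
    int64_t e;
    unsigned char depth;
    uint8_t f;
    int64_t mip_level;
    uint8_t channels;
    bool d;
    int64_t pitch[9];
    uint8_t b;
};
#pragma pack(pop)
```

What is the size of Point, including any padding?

129 bytes

Meta: @0: blocks [8B, align 8] → 8; @8: n_entries [4B, align 4] → 12; @12: attrs [1B, align 1] → 13; +3 pad (align 4); @16: offset [4B, align 4] → 20; +4 pad (align 8); @24: inode [8B, align 8] → 32; size 32, align 8
@0: g [4B, align 1] → 4
@4: a [32B, align 1] → 36
@36: e [8B, align 1] → 44
@44: depth [1B, align 1] → 45
@45: f [1B, align 1] → 46
@46: mip_level [8B, align 1] → 54
@54: channels [1B, align 1] → 55
@55: d [1B, align 1] → 56
@56: pitch [72B, align 1] → 128
@128: b [1B, align 1] → 129
size 129, align 1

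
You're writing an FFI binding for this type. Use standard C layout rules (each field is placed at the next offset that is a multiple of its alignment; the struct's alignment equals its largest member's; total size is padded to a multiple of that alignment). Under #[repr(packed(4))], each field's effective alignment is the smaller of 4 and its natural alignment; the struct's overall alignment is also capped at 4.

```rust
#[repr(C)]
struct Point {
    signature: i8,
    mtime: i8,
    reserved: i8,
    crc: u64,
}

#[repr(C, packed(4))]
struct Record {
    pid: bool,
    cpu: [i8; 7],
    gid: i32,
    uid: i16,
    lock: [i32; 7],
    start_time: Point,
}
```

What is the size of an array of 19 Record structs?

Point: @0: signature [1B, align 1] → 1; @1: mtime [1B, align 1] → 2; @2: reserved [1B, align 1] → 3; +5 pad (align 8); @8: crc [8B, align 8] → 16; size 16, align 8
@0: pid [1B, align 1] → 1
@1: cpu [7B, align 1] → 8
@8: gid [4B, align 4] → 12
@12: uid [2B, align 2] → 14
+2 pad (align 4)
@16: lock [28B, align 4] → 44
@44: start_time [16B, align 4] → 60
size 60, align 4
array of 19: 19 × 60 = 1140

1140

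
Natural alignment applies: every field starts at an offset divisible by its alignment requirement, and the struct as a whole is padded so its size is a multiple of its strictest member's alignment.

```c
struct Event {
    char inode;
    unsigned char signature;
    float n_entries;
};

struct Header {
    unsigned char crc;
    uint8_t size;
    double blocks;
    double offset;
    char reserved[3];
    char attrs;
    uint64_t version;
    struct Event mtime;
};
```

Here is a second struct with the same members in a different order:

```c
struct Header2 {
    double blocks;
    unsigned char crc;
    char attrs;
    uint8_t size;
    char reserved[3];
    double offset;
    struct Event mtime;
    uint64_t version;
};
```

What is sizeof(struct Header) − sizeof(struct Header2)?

8

Event: @0: inode [1B, align 1] → 1; @1: signature [1B, align 1] → 2; +2 pad (align 4); @4: n_entries [4B, align 4] → 8; size 8, align 4
@0: crc [1B, align 1] → 1
@1: size [1B, align 1] → 2
+6 pad (align 8)
@8: blocks [8B, align 8] → 16
@16: offset [8B, align 8] → 24
@24: reserved [3B, align 1] → 27
@27: attrs [1B, align 1] → 28
+4 pad (align 8)
@32: version [8B, align 8] → 40
@40: mtime [8B, align 4] → 48
size 48, align 8
— Header2 —
@0: blocks [8B, align 8] → 8
@8: crc [1B, align 1] → 9
@9: attrs [1B, align 1] → 10
@10: size [1B, align 1] → 11
@11: reserved [3B, align 1] → 14
+2 pad (align 8)
@16: offset [8B, align 8] → 24
@24: mtime [8B, align 4] → 32
@32: version [8B, align 8] → 40
size 40, align 8
48 − 40 = 8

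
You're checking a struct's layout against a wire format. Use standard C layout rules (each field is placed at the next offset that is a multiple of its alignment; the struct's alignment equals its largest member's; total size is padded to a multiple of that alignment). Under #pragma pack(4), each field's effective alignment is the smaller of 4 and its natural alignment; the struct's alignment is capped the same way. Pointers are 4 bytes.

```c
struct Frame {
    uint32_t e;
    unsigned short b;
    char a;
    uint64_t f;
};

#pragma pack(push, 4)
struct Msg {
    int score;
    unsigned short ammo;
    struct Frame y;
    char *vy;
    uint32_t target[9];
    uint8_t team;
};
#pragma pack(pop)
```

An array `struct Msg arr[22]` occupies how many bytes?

1496

Frame: @0: e [4B, align 4] → 4; @4: b [2B, align 2] → 6; @6: a [1B, align 1] → 7; +1 pad (align 8); @8: f [8B, align 8] → 16; size 16, align 8
@0: score [4B, align 4] → 4
@4: ammo [2B, align 2] → 6
+2 pad (align 4)
@8: y [16B, align 4] → 24
@24: vy [4B, align 4] → 28
@28: target [36B, align 4] → 64
@64: team [1B, align 1] → 65
+3 tail pad (align 4)
size 68, align 4
array of 22: 22 × 68 = 1496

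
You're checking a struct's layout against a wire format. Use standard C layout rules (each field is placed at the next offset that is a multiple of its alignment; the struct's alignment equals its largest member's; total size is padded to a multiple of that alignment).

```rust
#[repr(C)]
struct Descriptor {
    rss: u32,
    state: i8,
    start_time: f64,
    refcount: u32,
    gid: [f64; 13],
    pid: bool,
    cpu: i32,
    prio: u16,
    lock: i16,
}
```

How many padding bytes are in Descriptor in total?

14

rss at 0 (size 4, align 4) → ends 4
state at 4 (size 1, align 1) → ends 5
pad 3 to align 8 for start_time
start_time at 8 (size 8, align 8) → ends 16
refcount at 16 (size 4, align 4) → ends 20
pad 4 to align 8 for gid
gid at 24 (size 104, align 8) → ends 128
pid at 128 (size 1, align 1) → ends 129
pad 3 to align 4 for cpu
cpu at 132 (size 4, align 4) → ends 136
prio at 136 (size 2, align 2) → ends 138
lock at 138 (size 2, align 2) → ends 140
tail pad 4 to reach multiple of 8
total 144 bytes, alignment 8
data bytes 130, size 144 → padding 14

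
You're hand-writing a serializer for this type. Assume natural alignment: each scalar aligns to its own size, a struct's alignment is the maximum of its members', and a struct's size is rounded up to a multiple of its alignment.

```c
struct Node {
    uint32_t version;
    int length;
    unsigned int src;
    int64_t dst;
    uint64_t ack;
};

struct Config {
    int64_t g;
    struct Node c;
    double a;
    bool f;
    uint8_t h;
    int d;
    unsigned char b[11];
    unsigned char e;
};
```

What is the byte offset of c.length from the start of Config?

12

Node: 0..4  version  (4B, 4-aligned); 4..8  length  (4B, 4-aligned); 8..12  src  (4B, 4-aligned); 12..16  -- padding (4B); 16..24  dst  (8B, 8-aligned); 24..32  ack  (8B, 8-aligned); sizeof = 32, alignof = 8
0..8  g  (8B, 8-aligned)
8..40  c  (32B, 8-aligned)
within Node: length at 4
8 + 4 = 12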